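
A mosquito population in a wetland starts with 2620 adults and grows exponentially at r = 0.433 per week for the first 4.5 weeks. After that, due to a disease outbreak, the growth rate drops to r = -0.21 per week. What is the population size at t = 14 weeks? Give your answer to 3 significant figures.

2500 adults

Phase 1: N(4.5) = 2620·e^(0.433×4.5) = 2620·e^1.948 = 18387.6.
Phase 2 runs for 14 − 4.5 = 9.5 weeks at r = -0.21.
N(14) = 18387.6·e^(-0.21×9.5) = 18387.6·e^-1.995 = 2500.96.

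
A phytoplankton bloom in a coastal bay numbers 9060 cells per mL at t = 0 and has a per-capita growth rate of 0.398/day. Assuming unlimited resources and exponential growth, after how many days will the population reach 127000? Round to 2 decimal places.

Set N₀·e^(rt) = 127000: e^(0.398·t) = 127000/9060 = 14.018.
0.398·t = ln(14.018) = 2.6403, so t = 2.6403/0.398 = 6.634.

6.63 days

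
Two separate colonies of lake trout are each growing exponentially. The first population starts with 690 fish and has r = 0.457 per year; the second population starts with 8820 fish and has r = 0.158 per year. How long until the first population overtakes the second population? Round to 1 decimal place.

Set 690·e^(0.457t) = 8820·e^(0.158t).
e^((0.457 − 0.158)t) = 8820/690 → e^(0.299·t) = 12.783.
0.299·t = ln(12.783) = 2.5481, so t = 2.5481/0.299 = 8.522.

8.5 years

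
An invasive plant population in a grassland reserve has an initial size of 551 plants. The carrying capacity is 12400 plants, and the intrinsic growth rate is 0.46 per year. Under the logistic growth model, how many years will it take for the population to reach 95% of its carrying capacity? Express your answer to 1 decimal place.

13.1 years

A = (K − N₀)/N₀ = (12400 − 551)/551 = 21.505.
Solve 12400/(1 + 21.505·e^(−0.46t)) = 11780: 1 + 21.505·e^(−0.46t) = 1.0526, so e^(−0.46t) = 0.00244746.
−0.46·t = ln(0.00244746) = -6.0127, so t = 6.0127/0.46 = 13.071.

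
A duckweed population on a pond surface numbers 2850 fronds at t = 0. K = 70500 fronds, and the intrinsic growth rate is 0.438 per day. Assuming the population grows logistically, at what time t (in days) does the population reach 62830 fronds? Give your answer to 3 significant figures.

A = (K − N₀)/N₀ = (70500 − 2850)/2850 = 23.737.
Solve 70500/(1 + 23.737·e^(−0.438t)) = 62830: 1 + 23.737·e^(−0.438t) = 1.1221, so e^(−0.438t) = 0.00514287.
−0.438·t = ln(0.00514287) = -5.2701, so t = 5.2701/0.438 = 12.032.

12.0 days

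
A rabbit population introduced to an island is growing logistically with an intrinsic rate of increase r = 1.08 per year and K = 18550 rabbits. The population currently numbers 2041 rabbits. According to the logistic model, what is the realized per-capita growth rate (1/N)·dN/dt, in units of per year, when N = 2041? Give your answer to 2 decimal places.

(1/N)·dN/dt = r(1 − N/K) = 1.08 × (1 − 2041/18550).
= 1.08 × 0.88997 = 0.96117.

0.96 per year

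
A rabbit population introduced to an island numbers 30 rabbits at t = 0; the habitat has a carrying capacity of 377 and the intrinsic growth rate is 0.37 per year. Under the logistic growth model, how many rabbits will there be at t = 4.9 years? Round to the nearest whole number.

A = (K − N₀)/N₀ = (377 − 30)/30 = 11.567.
N(t) = K/(1 + A·e^(−rt)) = 377/(1 + 11.567×e^(−0.37×4.9)).
e^(−1.813) = 0.16316; denominator = 1 + 11.567×0.16316 = 2.8873.
N = 377/2.8873 = 130.574.

131 rabbits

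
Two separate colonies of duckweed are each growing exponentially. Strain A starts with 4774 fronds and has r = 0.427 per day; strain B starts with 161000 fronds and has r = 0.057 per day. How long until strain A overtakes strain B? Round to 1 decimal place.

9.5 days

Set 4774·e^(0.427t) = 161000·e^(0.057t).
e^((0.427 − 0.057)t) = 161000/4774 → e^(0.37·t) = 33.724.
0.37·t = ln(33.724) = 3.5182, so t = 3.5182/0.37 = 9.5087.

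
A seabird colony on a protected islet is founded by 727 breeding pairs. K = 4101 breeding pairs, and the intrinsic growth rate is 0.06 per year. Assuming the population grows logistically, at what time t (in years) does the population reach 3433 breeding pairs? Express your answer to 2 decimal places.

52.86 years

A = (K − N₀)/N₀ = (4101 − 727)/727 = 4.641.
Solve 4101/(1 + 4.641·e^(−0.06t)) = 3433: 1 + 4.641·e^(−0.06t) = 1.1946, so e^(−0.06t) = 0.0419268.
−0.06·t = ln(0.0419268) = -3.1718, so t = 3.1718/0.06 = 52.864.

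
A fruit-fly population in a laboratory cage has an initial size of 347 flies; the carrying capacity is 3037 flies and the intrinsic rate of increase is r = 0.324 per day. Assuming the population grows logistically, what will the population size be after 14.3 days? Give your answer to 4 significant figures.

A = (K − N₀)/N₀ = (3037 − 347)/347 = 7.7522.
N(t) = K/(1 + A·e^(−rt)) = 3037/(1 + 7.7522×e^(−0.324×14.3)).
e^(−4.633) = 0.0097236; denominator = 1 + 7.7522×0.0097236 = 1.0754.
N = 3037/1.0754 = 2824.12.

2824 flies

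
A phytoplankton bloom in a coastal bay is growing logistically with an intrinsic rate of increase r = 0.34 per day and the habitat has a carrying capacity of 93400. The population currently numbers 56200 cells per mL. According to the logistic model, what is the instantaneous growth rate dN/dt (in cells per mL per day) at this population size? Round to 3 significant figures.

7610 cells per mL per day

dN/dt = rN(1 − N/K) = 0.34 × 56200 × (1 − 56200/93400).
1 − 56200/93400 = 0.39829; dN/dt = 0.34 × 56200 × 0.39829 = 7610.5.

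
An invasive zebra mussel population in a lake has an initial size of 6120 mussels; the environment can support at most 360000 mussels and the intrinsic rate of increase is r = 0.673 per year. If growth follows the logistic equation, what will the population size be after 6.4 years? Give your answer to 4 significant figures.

202400 mussels

A = (K − N₀)/N₀ = (360000 − 6120)/6120 = 57.824.
N(t) = K/(1 + A·e^(−rt)) = 360000/(1 + 57.824×e^(−0.673×6.4)).
e^(−4.307) = 0.013471; denominator = 1 + 57.824×0.013471 = 1.779.
N = 360000/1.779 = 202366.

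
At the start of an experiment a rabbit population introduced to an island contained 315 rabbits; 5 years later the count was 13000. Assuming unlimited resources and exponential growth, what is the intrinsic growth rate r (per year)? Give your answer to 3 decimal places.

0.744 per year

From N(t) = N₀·e^(rt): e^(r·5) = 13000/315 = 41.27.
r·5 = ln(41.27) = 3.7201, so r = 3.7201/5 = 0.74403.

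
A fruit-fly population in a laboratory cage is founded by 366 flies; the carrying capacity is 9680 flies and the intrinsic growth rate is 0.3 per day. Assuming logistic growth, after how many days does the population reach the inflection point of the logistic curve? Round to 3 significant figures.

Logistic growth is fastest at N = K/2 = 4840.
A = (K − N₀)/N₀ = 25.448. Set K/(1 + A·e^(−rt)) = K/2 → A·e^(−rt) = 1.
e^(−0.3t) = 1/25.448 = 0.0392957, so t = ln(25.448)/0.3 = 3.2366/0.3 = 10.789.

10.8 days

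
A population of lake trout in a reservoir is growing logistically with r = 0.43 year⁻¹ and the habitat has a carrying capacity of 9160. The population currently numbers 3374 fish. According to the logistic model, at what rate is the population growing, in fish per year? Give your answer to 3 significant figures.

916 fish per year

dN/dt = rN(1 − N/K) = 0.43 × 3374 × (1 − 3374/9160).
1 − 3374/9160 = 0.63166; dN/dt = 0.43 × 3374 × 0.63166 = 916.42.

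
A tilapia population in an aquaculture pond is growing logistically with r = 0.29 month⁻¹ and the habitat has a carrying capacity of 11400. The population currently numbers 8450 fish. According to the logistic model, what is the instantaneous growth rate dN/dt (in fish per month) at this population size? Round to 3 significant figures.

dN/dt = rN(1 − N/K) = 0.29 × 8450 × (1 − 8450/11400).
1 − 8450/11400 = 0.25877; dN/dt = 0.29 × 8450 × 0.25877 = 634.12.

634 fish per month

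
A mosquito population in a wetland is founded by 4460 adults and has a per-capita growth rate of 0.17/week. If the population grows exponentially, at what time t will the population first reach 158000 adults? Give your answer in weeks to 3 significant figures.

21.0 weeks

Set N₀·e^(rt) = 158000: e^(0.17·t) = 158000/4460 = 35.426.
0.17·t = ln(35.426) = 3.5674, so t = 3.5674/0.17 = 20.985.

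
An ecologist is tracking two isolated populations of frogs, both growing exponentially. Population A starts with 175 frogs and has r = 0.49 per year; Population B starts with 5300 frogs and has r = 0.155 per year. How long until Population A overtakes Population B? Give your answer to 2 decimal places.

Set 175·e^(0.49t) = 5300·e^(0.155t).
e^((0.49 − 0.155)t) = 5300/175 → e^(0.335·t) = 30.286.
0.335·t = ln(30.286) = 3.4107, so t = 3.4107/0.335 = 10.181.

10.18 years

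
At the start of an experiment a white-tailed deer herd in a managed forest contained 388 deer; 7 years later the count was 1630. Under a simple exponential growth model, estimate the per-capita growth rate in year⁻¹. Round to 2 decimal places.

From N(t) = N₀·e^(rt): e^(r·7) = 1630/388 = 4.201.
r·7 = ln(4.201) = 1.4353, so r = 1.4353/7 = 0.20505.

0.21 per year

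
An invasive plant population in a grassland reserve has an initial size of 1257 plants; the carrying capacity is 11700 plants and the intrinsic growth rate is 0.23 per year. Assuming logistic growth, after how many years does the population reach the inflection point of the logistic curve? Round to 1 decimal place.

Logistic growth is fastest at N = K/2 = 5850.
A = (K − N₀)/N₀ = 8.3079. Set K/(1 + A·e^(−rt)) = K/2 → A·e^(−rt) = 1.
e^(−0.23t) = 1/8.3079 = 0.120368, so t = ln(8.3079)/0.23 = 2.1172/0.23 = 9.2052.

9.2 years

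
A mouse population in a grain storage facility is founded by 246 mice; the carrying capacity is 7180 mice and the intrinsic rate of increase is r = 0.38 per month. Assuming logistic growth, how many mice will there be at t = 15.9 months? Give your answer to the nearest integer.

6729 mice

A = (K − N₀)/N₀ = (7180 − 246)/246 = 28.187.
N(t) = K/(1 + A·e^(−rt)) = 7180/(1 + 28.187×e^(−0.38×15.9)).
e^(−6.042) = 0.0023768; denominator = 1 + 28.187×0.0023768 = 1.067.
N = 7180/1.067 = 6729.18.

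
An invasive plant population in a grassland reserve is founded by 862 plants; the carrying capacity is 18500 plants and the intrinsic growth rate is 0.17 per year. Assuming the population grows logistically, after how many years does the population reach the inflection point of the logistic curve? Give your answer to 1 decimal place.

Logistic growth is fastest at N = K/2 = 9250.
A = (K − N₀)/N₀ = 20.462. Set K/(1 + A·e^(−rt)) = K/2 → A·e^(−rt) = 1.
e^(−0.17t) = 1/20.462 = 0.0488718, so t = ln(20.462)/0.17 = 3.0186/0.17 = 17.756.

17.8 years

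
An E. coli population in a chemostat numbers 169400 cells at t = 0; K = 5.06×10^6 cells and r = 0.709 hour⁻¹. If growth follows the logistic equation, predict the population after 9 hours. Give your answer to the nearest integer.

A = (K − N₀)/N₀ = (5.06×10^6 − 169400)/169400 = 28.87.
N(t) = K/(1 + A·e^(−rt)) = 5.06×10^6/(1 + 28.87×e^(−0.709×9)).
e^(−6.381) = 0.0016934; denominator = 1 + 28.87×0.0016934 = 1.0489.
N = 5.06×10^6/1.0489 = 4.82415×10^6.

4824150 cells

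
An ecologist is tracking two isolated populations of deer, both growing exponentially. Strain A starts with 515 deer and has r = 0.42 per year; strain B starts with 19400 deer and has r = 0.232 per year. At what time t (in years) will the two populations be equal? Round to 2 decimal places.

Set 515·e^(0.42t) = 19400·e^(0.232t).
e^((0.42 − 0.232)t) = 19400/515 → e^(0.188·t) = 37.67.
0.188·t = ln(37.67) = 3.6289, so t = 3.6289/0.188 = 19.302.

19.30 years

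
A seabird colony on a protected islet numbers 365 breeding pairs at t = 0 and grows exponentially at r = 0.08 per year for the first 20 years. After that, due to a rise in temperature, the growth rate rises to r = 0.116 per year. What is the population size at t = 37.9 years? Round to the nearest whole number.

Phase 1: N(20) = 365·e^(0.08×20) = 365·e^1.6 = 1807.86.
Phase 2 runs for 37.9 − 20 = 17.9 years at r = 0.116.
N(37.9) = 1807.86·e^(0.116×17.9) = 1807.86·e^2.076 = 14418.9.

14419 breeding pairs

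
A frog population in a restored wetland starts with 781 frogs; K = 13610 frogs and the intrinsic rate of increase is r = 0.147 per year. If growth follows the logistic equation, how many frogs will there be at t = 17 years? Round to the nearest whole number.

A = (K − N₀)/N₀ = (13610 − 781)/781 = 16.426.
N(t) = K/(1 + A·e^(−rt)) = 13610/(1 + 16.426×e^(−0.147×17)).
e^(−2.499) = 0.082167; denominator = 1 + 16.426×0.082167 = 2.3497.
N = 13610/2.3497 = 5792.21.

5792 frogs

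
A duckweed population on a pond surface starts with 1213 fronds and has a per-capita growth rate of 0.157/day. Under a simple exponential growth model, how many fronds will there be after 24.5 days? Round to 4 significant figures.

56800 fronds

N(t) = N₀·e^(rt) = 1213 × e^(0.157×24.5) = 1213 × e^3.846.
e^3.846 ≈ 46.829, so N ≈ 1213 × 46.829 = 56803.4.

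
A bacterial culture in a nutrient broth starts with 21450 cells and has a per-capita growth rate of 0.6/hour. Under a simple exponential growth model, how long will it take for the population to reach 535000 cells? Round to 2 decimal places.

5.36 hours

Set N₀·e^(rt) = 535000: e^(0.6·t) = 535000/21450 = 24.942.
0.6·t = ln(24.942) = 3.2165, so t = 3.2165/0.6 = 5.3609.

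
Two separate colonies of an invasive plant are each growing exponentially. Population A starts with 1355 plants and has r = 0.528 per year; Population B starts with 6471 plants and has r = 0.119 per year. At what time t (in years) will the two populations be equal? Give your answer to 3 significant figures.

3.82 years

Set 1355·e^(0.528t) = 6471·e^(0.119t).
e^((0.528 − 0.119)t) = 6471/1355 → e^(0.409·t) = 4.7756.
0.409·t = ln(4.7756) = 1.5635, so t = 1.5635/0.409 = 3.8228.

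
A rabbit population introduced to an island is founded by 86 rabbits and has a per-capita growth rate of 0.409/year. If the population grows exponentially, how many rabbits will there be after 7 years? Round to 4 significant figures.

N(t) = N₀·e^(rt) = 86 × e^(0.409×7) = 86 × e^2.863.
e^2.863 ≈ 17.514, so N ≈ 86 × 17.514 = 1506.2.

1506 rabbits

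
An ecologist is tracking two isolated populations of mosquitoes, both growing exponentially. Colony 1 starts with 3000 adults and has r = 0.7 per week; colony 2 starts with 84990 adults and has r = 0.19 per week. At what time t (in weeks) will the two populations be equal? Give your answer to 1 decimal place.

6.6 weeks

Set 3000·e^(0.7t) = 84990·e^(0.19t).
e^((0.7 − 0.19)t) = 84990/3000 → e^(0.51·t) = 28.33.
0.51·t = ln(28.33) = 3.3439, so t = 3.3439/0.51 = 6.5567.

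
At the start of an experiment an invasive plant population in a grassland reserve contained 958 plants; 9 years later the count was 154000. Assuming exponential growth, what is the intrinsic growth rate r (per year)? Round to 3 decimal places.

From N(t) = N₀·e^(rt): e^(r·9) = 154000/958 = 160.75.
r·9 = ln(160.75) = 5.0799, so r = 5.0799/9 = 0.56443.

0.564 per year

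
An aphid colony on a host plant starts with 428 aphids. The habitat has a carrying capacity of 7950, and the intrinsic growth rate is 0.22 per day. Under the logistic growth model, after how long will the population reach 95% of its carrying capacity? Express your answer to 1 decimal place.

A = (K − N₀)/N₀ = (7950 − 428)/428 = 17.575.
Solve 7950/(1 + 17.575·e^(−0.22t)) = 7552.5: 1 + 17.575·e^(−0.22t) = 1.0526, so e^(−0.22t) = 0.00299472.
−0.22·t = ln(0.00299472) = -5.8109, so t = 5.8109/0.22 = 26.413.

26.4 days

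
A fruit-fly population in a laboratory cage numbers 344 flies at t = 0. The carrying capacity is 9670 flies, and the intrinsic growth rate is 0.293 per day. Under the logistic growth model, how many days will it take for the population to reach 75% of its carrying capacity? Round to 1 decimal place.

15.0 days

A = (K − N₀)/N₀ = (9670 − 344)/344 = 27.11.
Solve 9670/(1 + 27.11·e^(−0.293t)) = 7252.5: 1 + 27.11·e^(−0.293t) = 1.3333, so e^(−0.293t) = 0.0122954.
−0.293·t = ln(0.0122954) = -4.3985, so t = 4.3985/0.293 = 15.012.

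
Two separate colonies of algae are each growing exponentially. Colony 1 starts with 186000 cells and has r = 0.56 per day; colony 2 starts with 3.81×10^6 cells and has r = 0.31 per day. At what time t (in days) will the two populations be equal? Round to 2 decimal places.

Set 186000·e^(0.56t) = 3.81×10^6·e^(0.31t).
e^((0.56 − 0.31)t) = 3.81×10^6/186000 → e^(0.25·t) = 20.484.
0.25·t = ln(20.484) = 3.0196, so t = 3.0196/0.25 = 12.079.

12.08 days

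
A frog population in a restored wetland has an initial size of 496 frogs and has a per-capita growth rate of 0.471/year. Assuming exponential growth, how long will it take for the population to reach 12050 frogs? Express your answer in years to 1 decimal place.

6.8 years

Set N₀·e^(rt) = 12050: e^(0.471·t) = 12050/496 = 24.294.
0.471·t = ln(24.294) = 3.1902, so t = 3.1902/0.471 = 6.7733.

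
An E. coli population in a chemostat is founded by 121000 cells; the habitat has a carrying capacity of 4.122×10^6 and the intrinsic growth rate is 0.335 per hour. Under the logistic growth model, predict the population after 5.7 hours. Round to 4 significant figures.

698800 cells

A = (K − N₀)/N₀ = (4.122×10^6 − 121000)/121000 = 33.066.
N(t) = K/(1 + A·e^(−rt)) = 4.122×10^6/(1 + 33.066×e^(−0.335×5.7)).
e^(−1.91) = 0.14815; denominator = 1 + 33.066×0.14815 = 5.8989.
N = 4.122×10^6/5.8989 = 698775.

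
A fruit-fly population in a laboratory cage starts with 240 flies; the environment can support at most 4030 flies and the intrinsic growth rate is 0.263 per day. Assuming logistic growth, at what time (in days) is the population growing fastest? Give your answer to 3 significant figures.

Logistic growth is fastest at N = K/2 = 2015.
A = (K − N₀)/N₀ = 15.792. Set K/(1 + A·e^(−rt)) = K/2 → A·e^(−rt) = 1.
e^(−0.263t) = 1/15.792 = 0.0633245, so t = ln(15.792)/0.263 = 2.7595/0.263 = 10.492.

10.5 days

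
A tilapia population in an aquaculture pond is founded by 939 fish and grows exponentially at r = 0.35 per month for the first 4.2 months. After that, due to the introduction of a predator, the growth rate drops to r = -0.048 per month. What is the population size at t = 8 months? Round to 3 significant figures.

Phase 1: N(4.2) = 939·e^(0.35×4.2) = 939·e^1.47 = 4083.93.
Phase 2 runs for 8 − 4.2 = 3.8 months at r = -0.048.
N(8) = 4083.93·e^(-0.048×3.8) = 4083.93·e^-0.1824 = 3403.01.

3400 fish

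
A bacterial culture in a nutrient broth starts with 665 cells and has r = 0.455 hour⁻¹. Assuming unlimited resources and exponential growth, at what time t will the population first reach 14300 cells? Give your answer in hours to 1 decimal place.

Set N₀·e^(rt) = 14300: e^(0.455·t) = 14300/665 = 21.504.
0.455·t = ln(21.504) = 3.0682, so t = 3.0682/0.455 = 6.7434.

6.7 hours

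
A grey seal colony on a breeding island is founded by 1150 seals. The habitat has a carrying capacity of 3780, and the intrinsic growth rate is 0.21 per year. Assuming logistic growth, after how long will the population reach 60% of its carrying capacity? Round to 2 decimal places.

A = (K − N₀)/N₀ = (3780 − 1150)/1150 = 2.287.
Solve 3780/(1 + 2.287·e^(−0.21t)) = 2268: 1 + 2.287·e^(−0.21t) = 1.6667, so e^(−0.21t) = 0.291508.
−0.21·t = ln(0.291508) = -1.2327, so t = 1.2327/0.21 = 5.8699.

5.87 years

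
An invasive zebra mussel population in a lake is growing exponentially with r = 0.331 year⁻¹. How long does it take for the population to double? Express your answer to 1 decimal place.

2.1 years

Doubling time t_d = ln(2)/r = 0.6931/0.331 = 2.0941.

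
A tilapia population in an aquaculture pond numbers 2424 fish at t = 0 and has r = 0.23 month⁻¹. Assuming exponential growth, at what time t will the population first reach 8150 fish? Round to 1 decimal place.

Set N₀·e^(rt) = 8150: e^(0.23·t) = 8150/2424 = 3.3622.
0.23·t = ln(3.3622) = 1.2126, so t = 1.2126/0.23 = 5.2722.

5.3 months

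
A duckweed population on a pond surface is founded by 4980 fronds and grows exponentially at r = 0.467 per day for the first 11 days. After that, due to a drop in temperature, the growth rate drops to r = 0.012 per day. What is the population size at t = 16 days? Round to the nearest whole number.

Phase 1: N(11) = 4980·e^(0.467×11) = 4980·e^5.137 = 847618.
Phase 2 runs for 16 − 11 = 5 days at r = 0.012.
N(16) = 847618·e^(0.012×5) = 847618·e^0.06 = 900032.

900032 fronds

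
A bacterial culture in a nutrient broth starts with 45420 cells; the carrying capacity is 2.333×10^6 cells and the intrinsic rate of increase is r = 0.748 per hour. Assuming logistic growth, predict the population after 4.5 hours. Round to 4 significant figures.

A = (K − N₀)/N₀ = (2.333×10^6 − 45420)/45420 = 50.365.
N(t) = K/(1 + A·e^(−rt)) = 2.333×10^6/(1 + 50.365×e^(−0.748×4.5)).
e^(−3.366) = 0.034527; denominator = 1 + 50.365×0.034527 = 2.739.
N = 2.333×10^6/2.739 = 851778.

851800 cells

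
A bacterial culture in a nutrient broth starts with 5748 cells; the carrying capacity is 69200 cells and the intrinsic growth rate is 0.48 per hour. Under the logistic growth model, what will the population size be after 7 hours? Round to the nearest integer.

A = (K − N₀)/N₀ = (69200 − 5748)/5748 = 11.039.
N(t) = K/(1 + A·e^(−rt)) = 69200/(1 + 11.039×e^(−0.48×7)).
e^(−3.36) = 0.034735; denominator = 1 + 11.039×0.034735 = 1.3834.
N = 69200/1.3834 = 50020.2.

50020 cells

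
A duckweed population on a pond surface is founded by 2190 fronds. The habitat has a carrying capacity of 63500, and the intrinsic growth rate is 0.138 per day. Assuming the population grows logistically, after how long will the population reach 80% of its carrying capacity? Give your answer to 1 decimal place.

A = (K − N₀)/N₀ = (63500 − 2190)/2190 = 27.995.
Solve 63500/(1 + 27.995·e^(−0.138t)) = 50800: 1 + 27.995·e^(−0.138t) = 1.25, so e^(−0.138t) = 0.00893003.
−0.138·t = ln(0.00893003) = -4.7183, so t = 4.7183/0.138 = 34.191.

34.2 days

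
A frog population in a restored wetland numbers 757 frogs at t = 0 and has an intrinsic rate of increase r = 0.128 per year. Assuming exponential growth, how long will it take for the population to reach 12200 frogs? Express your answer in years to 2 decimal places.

21.72 years

Set N₀·e^(rt) = 12200: e^(0.128·t) = 12200/757 = 16.116.
0.128·t = ln(16.116) = 2.7798, so t = 2.7798/0.128 = 21.717.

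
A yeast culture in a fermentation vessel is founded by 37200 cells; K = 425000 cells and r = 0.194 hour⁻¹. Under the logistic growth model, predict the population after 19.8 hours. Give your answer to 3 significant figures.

A = (K − N₀)/N₀ = (425000 − 37200)/37200 = 10.425.
N(t) = K/(1 + A·e^(−rt)) = 425000/(1 + 10.425×e^(−0.194×19.8)).
e^(−3.841) = 0.021468; denominator = 1 + 10.425×0.021468 = 1.2238.
N = 425000/1.2238 = 347280.

347000 cells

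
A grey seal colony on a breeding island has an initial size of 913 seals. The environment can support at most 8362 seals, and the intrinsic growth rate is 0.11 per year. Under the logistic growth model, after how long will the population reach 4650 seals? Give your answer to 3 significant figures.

A = (K − N₀)/N₀ = (8362 − 913)/913 = 8.1588.
Solve 8362/(1 + 8.1588·e^(−0.11t)) = 4650: 1 + 8.1588·e^(−0.11t) = 1.7983, so e^(−0.11t) = 0.0978426.
−0.11·t = ln(0.0978426) = -2.3244, so t = 2.3244/0.11 = 21.131.

21.1 years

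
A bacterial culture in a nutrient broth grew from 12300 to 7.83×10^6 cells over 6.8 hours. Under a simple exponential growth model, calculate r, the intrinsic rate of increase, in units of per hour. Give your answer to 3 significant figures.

0.949 per hour

From N(t) = N₀·e^(rt): e^(r·6.8) = 7.83×10^6/12300 = 636.59.
r·6.8 = ln(636.59) = 6.4561, so r = 6.4561/6.8 = 0.94943.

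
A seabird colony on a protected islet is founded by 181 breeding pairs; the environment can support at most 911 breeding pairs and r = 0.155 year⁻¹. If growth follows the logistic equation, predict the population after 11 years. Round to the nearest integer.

A = (K − N₀)/N₀ = (911 − 181)/181 = 4.0331.
N(t) = K/(1 + A·e^(−rt)) = 911/(1 + 4.0331×e^(−0.155×11)).
e^(−1.705) = 0.18177; denominator = 1 + 4.0331×0.18177 = 1.7331.
N = 911/1.7331 = 525.643.

526 breeding pairs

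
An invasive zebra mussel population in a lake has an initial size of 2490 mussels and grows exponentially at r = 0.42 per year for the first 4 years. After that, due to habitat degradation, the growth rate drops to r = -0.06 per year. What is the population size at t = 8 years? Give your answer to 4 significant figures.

10510 mussels

Phase 1: N(4) = 2490·e^(0.42×4) = 2490·e^1.68 = 13360.2.
Phase 2 runs for 8 − 4 = 4 years at r = -0.06.
N(8) = 13360.2·e^(-0.06×4) = 13360.2·e^-0.24 = 10509.5.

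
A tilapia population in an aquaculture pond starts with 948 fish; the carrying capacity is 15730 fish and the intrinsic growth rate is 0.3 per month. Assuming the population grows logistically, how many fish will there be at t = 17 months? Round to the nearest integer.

A = (K − N₀)/N₀ = (15730 − 948)/948 = 15.593.
N(t) = K/(1 + A·e^(−rt)) = 15730/(1 + 15.593×e^(−0.3×17)).
e^(−5.1) = 0.0060967; denominator = 1 + 15.593×0.0060967 = 1.0951.
N = 15730/1.0951 = 14364.4.

14364 fish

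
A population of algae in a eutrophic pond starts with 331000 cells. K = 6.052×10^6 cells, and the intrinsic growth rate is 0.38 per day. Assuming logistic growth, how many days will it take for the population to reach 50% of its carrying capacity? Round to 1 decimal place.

7.5 days

A = (K − N₀)/N₀ = (6.052×10^6 − 331000)/331000 = 17.284.
Solve 6.052×10^6/(1 + 17.284·e^(−0.38t)) = 3.026×10^6: 1 + 17.284·e^(−0.38t) = 2, so e^(−0.38t) = 0.057857.
−0.38·t = ln(0.057857) = -2.8498, so t = 2.8498/0.38 = 7.4994.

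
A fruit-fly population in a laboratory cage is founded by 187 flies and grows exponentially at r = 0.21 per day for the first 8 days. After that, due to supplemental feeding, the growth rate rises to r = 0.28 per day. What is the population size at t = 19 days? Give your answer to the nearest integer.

Phase 1: N(8) = 187·e^(0.21×8) = 187·e^1.68 = 1003.36.
Phase 2 runs for 19 − 8 = 11 days at r = 0.28.
N(19) = 1003.36·e^(0.28×11) = 1003.36·e^3.08 = 21831.5.

21831 flies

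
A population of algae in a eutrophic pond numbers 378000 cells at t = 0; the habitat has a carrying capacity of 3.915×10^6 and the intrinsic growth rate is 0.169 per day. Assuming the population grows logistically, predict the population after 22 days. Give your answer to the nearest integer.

A = (K − N₀)/N₀ = (3.915×10^6 − 378000)/378000 = 9.3571.
N(t) = K/(1 + A·e^(−rt)) = 3.915×10^6/(1 + 9.3571×e^(−0.169×22)).
e^(−3.718) = 0.024282; denominator = 1 + 9.3571×0.024282 = 1.2272.
N = 3.915×10^6/1.2272 = 3.190151×10^6.

3190151 cells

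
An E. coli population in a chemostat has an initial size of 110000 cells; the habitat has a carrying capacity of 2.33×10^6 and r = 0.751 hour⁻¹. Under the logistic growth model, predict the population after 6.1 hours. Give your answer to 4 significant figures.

A = (K − N₀)/N₀ = (2.33×10^6 − 110000)/110000 = 20.182.
N(t) = K/(1 + A·e^(−rt)) = 2.33×10^6/(1 + 20.182×e^(−0.751×6.1)).
e^(−4.581) = 0.010244; denominator = 1 + 20.182×0.010244 = 1.2067.
N = 2.33×10^6/1.2067 = 1.93083×10^6.

1931000 cells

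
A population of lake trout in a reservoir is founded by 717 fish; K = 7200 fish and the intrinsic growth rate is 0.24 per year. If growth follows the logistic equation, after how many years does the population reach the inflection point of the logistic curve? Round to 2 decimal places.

Logistic growth is fastest at N = K/2 = 3600.
A = (K − N₀)/N₀ = 9.0418. Set K/(1 + A·e^(−rt)) = K/2 → A·e^(−rt) = 1.
e^(−0.24t) = 1/9.0418 = 0.110597, so t = ln(9.0418)/0.24 = 2.2019/0.24 = 9.1744.

9.17 years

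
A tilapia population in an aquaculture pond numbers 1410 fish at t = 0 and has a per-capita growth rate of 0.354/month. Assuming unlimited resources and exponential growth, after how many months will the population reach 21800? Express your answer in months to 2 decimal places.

7.74 months

Set N₀·e^(rt) = 21800: e^(0.354·t) = 21800/1410 = 15.461.
0.354·t = ln(15.461) = 2.7383, so t = 2.7383/0.354 = 7.7354.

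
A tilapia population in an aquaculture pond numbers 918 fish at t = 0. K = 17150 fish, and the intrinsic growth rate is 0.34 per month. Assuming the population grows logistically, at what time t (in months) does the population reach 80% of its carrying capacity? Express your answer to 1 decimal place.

A = (K − N₀)/N₀ = (17150 − 918)/918 = 17.682.
Solve 17150/(1 + 17.682·e^(−0.34t)) = 13720: 1 + 17.682·e^(−0.34t) = 1.25, so e^(−0.34t) = 0.0141387.
−0.34·t = ln(0.0141387) = -4.2588, so t = 4.2588/0.34 = 12.526.

12.5 months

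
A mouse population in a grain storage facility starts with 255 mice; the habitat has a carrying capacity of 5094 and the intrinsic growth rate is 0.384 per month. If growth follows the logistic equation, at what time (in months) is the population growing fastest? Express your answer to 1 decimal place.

7.7 months

Logistic growth is fastest at N = K/2 = 2547.
A = (K − N₀)/N₀ = 18.976. Set K/(1 + A·e^(−rt)) = K/2 → A·e^(−rt) = 1.
e^(−0.384t) = 1/18.976 = 0.0526968, so t = ln(18.976)/0.384 = 2.9432/0.384 = 7.6646.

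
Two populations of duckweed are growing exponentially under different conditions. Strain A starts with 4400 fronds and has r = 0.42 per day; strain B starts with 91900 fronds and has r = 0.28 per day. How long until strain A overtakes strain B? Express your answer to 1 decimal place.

21.7 days

Set 4400·e^(0.42t) = 91900·e^(0.28t).
e^((0.42 − 0.28)t) = 91900/4400 → e^(0.14·t) = 20.886.
0.14·t = ln(20.886) = 3.0391, so t = 3.0391/0.14 = 21.708.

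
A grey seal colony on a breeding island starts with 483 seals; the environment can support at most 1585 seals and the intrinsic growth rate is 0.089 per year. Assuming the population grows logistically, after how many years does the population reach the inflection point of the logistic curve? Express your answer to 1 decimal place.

Logistic growth is fastest at N = K/2 = 792.5.
A = (K − N₀)/N₀ = 2.2816. Set K/(1 + A·e^(−rt)) = K/2 → A·e^(−rt) = 1.
e^(−0.089t) = 1/2.2816 = 0.438294, so t = ln(2.2816)/0.089 = 0.82487/0.089 = 9.2681.

9.3 years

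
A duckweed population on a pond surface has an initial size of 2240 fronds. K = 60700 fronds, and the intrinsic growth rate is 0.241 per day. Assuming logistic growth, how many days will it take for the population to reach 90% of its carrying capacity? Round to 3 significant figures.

22.7 days

A = (K − N₀)/N₀ = (60700 − 2240)/2240 = 26.098.
Solve 60700/(1 + 26.098·e^(−0.241t)) = 54630: 1 + 26.098·e^(−0.241t) = 1.1111, so e^(−0.241t) = 0.00425742.
−0.241·t = ln(0.00425742) = -5.4591, so t = 5.4591/0.241 = 22.652.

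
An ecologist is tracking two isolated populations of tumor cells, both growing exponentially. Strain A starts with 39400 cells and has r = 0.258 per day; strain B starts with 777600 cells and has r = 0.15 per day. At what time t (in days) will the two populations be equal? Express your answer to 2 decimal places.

Set 39400·e^(0.258t) = 777600·e^(0.15t).
e^((0.258 − 0.15)t) = 777600/39400 → e^(0.108·t) = 19.736.
0.108·t = ln(19.736) = 2.9824, so t = 2.9824/0.108 = 27.615.

27.62 days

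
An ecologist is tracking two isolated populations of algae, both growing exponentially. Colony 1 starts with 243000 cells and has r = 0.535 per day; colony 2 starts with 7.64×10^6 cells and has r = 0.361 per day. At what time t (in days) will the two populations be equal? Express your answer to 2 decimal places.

19.82 days

Set 243000·e^(0.535t) = 7.64×10^6·e^(0.361t).
e^((0.535 − 0.361)t) = 7.64×10^6/243000 → e^(0.174·t) = 31.44.
0.174·t = ln(31.44) = 3.4481, so t = 3.4481/0.174 = 19.817.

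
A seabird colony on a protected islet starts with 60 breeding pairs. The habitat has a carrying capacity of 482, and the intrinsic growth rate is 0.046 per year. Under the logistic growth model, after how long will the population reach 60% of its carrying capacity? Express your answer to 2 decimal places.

A = (K − N₀)/N₀ = (482 − 60)/60 = 7.0333.
Solve 482/(1 + 7.0333·e^(−0.046t)) = 289.2: 1 + 7.0333·e^(−0.046t) = 1.6667, so e^(−0.046t) = 0.0947867.
−0.046·t = ln(0.0947867) = -2.3561, so t = 2.3561/0.046 = 51.22.

51.22 years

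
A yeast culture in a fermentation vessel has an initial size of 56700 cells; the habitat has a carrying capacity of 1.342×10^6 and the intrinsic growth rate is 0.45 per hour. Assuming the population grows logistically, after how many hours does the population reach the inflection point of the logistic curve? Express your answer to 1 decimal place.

Logistic growth is fastest at N = K/2 = 671000.
A = (K − N₀)/N₀ = 22.668. Set K/(1 + A·e^(−rt)) = K/2 → A·e^(−rt) = 1.
e^(−0.45t) = 1/22.668 = 0.0441142, so t = ln(22.668)/0.45 = 3.121/0.45 = 6.9355.

6.9 hours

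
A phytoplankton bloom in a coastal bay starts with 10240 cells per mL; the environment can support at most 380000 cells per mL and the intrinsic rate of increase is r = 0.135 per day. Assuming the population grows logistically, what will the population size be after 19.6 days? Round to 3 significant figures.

A = (K − N₀)/N₀ = (380000 − 10240)/10240 = 36.109.
N(t) = K/(1 + A·e^(−rt)) = 380000/(1 + 36.109×e^(−0.135×19.6)).
e^(−2.646) = 0.070934; denominator = 1 + 36.109×0.070934 = 3.5614.
N = 380000/3.5614 = 106700.

107000 cells per mL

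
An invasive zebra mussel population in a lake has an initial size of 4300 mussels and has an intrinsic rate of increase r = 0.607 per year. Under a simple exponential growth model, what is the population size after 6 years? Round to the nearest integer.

164123 mussels

N(t) = N₀·e^(rt) = 4300 × e^(0.607×6) = 4300 × e^3.642.
e^3.642 ≈ 38.168, so N ≈ 4300 × 38.168 = 164123.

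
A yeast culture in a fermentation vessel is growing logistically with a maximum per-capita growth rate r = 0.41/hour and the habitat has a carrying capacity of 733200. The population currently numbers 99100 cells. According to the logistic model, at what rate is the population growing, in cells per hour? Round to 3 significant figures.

35100 cells per hour

dN/dt = rN(1 − N/K) = 0.41 × 99100 × (1 − 99100/733200).
1 − 99100/733200 = 0.86484; dN/dt = 0.41 × 99100 × 0.86484 = 35139.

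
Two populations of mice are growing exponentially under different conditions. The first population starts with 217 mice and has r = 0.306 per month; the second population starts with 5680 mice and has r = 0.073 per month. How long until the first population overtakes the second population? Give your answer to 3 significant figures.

14.0 months

Set 217·e^(0.306t) = 5680·e^(0.073t).
e^((0.306 − 0.073)t) = 5680/217 → e^(0.233·t) = 26.175.
0.233·t = ln(26.175) = 3.2648, so t = 3.2648/0.233 = 14.012.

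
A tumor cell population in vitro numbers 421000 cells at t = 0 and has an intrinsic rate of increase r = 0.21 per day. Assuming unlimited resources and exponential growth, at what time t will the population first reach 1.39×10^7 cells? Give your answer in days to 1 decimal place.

16.7 days

Set N₀·e^(rt) = 1.39×10^7: e^(0.21·t) = 1.39×10^7/421000 = 33.017.
0.21·t = ln(33.017) = 3.497, so t = 3.497/0.21 = 16.652.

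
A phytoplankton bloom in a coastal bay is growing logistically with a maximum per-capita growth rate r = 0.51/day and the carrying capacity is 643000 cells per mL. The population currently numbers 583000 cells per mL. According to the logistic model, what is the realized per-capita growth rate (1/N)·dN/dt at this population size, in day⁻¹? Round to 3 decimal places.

(1/N)·dN/dt = r(1 − N/K) = 0.51 × (1 − 583000/643000).
= 0.51 × 0.093313 = 0.047589.

0.048 per day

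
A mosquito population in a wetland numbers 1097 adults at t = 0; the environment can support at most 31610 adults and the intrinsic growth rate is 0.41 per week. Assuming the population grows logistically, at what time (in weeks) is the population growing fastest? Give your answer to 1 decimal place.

Logistic growth is fastest at N = K/2 = 15805.
A = (K − N₀)/N₀ = 27.815. Set K/(1 + A·e^(−rt)) = K/2 → A·e^(−rt) = 1.
e^(−0.41t) = 1/27.815 = 0.0359519, so t = ln(27.815)/0.41 = 3.3256/0.41 = 8.1112.

8.1 weeks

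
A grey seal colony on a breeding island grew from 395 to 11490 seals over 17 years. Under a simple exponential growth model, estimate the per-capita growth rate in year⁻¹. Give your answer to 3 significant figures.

0.198 per year

From N(t) = N₀·e^(rt): e^(r·17) = 11490/395 = 29.089.
r·17 = ln(29.089) = 3.3703, so r = 3.3703/17 = 0.19826.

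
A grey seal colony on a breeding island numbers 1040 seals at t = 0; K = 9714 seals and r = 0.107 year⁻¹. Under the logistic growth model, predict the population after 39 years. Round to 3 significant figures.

A = (K − N₀)/N₀ = (9714 − 1040)/1040 = 8.3404.
N(t) = K/(1 + A·e^(−rt)) = 9714/(1 + 8.3404×e^(−0.107×39)).
e^(−4.173) = 0.015406; denominator = 1 + 8.3404×0.015406 = 1.1285.
N = 9714/1.1285 = 8607.95.

8610 seals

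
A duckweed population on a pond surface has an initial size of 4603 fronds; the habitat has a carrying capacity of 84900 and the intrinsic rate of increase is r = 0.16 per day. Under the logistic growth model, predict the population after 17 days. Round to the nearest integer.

A = (K − N₀)/N₀ = (84900 − 4603)/4603 = 17.444.
N(t) = K/(1 + A·e^(−rt)) = 84900/(1 + 17.444×e^(−0.16×17)).
e^(−2.72) = 0.065875; denominator = 1 + 17.444×0.065875 = 2.1492.
N = 84900/2.1492 = 39504.

39504 fronds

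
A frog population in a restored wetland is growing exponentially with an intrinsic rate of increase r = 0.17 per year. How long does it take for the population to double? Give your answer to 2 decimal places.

Doubling time t_d = ln(2)/r = 0.6931/0.17 = 4.0773.

4.08 years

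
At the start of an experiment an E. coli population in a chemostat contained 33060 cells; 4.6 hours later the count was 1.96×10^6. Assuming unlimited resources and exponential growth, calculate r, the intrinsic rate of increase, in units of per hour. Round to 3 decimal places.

0.887 per hour

From N(t) = N₀·e^(rt): e^(r·4.6) = 1.96×10^6/33060 = 59.286.
r·4.6 = ln(59.286) = 4.0824, so r = 4.0824/4.6 = 0.88747.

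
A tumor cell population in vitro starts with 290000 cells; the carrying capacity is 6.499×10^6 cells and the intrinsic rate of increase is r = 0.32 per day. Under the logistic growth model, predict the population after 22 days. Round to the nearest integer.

6379335 cells

A = (K − N₀)/N₀ = (6.499×10^6 − 290000)/290000 = 21.41.
N(t) = K/(1 + A·e^(−rt)) = 6.499×10^6/(1 + 21.41×e^(−0.32×22)).
e^(−7.04) = 0.00087613; denominator = 1 + 21.41×0.00087613 = 1.0188.
N = 6.499×10^6/1.0188 = 6.379335×10^6.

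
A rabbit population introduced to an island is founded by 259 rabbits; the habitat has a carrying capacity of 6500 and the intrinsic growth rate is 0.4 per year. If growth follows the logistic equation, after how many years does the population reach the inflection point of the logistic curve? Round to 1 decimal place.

Logistic growth is fastest at N = K/2 = 3250.
A = (K − N₀)/N₀ = 24.097. Set K/(1 + A·e^(−rt)) = K/2 → A·e^(−rt) = 1.
e^(−0.4t) = 1/24.097 = 0.0414998, so t = ln(24.097)/0.4 = 3.1821/0.4 = 7.9552.

8.0 years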